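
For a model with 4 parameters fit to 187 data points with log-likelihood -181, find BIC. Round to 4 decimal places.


ln(187) = 5.231109.
k * ln(n) = 4 * 5.231109 = 20.924436.
-2L = 362.
BIC = 20.924436 + 362 = 382.924436, which rounds to 382.9244.

382.9244


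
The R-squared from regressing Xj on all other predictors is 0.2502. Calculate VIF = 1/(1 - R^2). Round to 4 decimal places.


Using VIF = 1/(1 - R^2_j):
1 - 0.2502 = 0.7498.
VIF = 1.3337.

1.3337


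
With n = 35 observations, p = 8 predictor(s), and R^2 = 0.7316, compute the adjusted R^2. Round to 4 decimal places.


Plug in: Adj R^2 = 1 - (1 - 0.7316) * 34/26.
= 1 - 0.2684 * 34/26
= 1 - 9.1256 / 26
= 1 - 0.3510 = 0.6490.

0.6490


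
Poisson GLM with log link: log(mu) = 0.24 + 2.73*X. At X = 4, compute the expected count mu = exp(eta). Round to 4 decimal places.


eta = 0.24 + 2.73 * 4 = 11.1600.
mu = exp(11.1600) = 70262.9562.

70262.9562


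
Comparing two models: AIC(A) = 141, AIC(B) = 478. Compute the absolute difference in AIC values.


|AIC_A - AIC_B| = |141 - 478| = 337.
Model A is preferred (lower AIC).

337


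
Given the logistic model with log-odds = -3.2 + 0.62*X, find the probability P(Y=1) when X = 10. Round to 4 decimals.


Compute z = -3.2 + (0.62)(10) = 3.0000.
exp(-z) = 0.0498.
P = 1/(1 + 0.0498) = 0.9526.

0.9526


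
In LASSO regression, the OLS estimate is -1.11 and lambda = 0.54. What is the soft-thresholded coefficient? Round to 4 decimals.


Check: |-1.11| = 1.11 vs lambda = 0.54.
Since |beta| > lambda, coefficient = sign(beta)*(|beta| - lambda) = -0.5700.
Soft-thresholded coefficient = -0.5700.

-0.5700


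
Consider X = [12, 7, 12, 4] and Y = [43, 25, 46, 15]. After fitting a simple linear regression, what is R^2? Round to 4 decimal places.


Fit the OLS line: b0 = -0.3636, b1 = 3.7273.
SSres = 5.2727.
SStot = 654.7500.
R^2 = 1 - 5.2727/654.7500 = 0.9919.

0.9919


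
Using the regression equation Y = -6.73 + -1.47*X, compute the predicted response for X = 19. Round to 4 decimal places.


Substitute X = 19 into the equation:
Y = -6.73 + -1.47 * 19 = -6.73 + -27.9300 = -34.6600.

-34.6600


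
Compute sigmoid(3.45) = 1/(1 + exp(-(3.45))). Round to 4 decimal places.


exp(-3.4500) = 0.0317.
1 + exp(-z) = 1.0317.
sigmoid = 1/1.0317 = 0.9692.

0.9692


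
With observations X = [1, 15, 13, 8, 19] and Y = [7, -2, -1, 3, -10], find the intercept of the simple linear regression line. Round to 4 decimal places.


The slope is b1 = -0.8734.
Sample means are xbar = 11.2000 and ybar = -0.6000.
Intercept: b0 = -0.6000 - (-0.8734)(11.2000) = 9.1826.

9.1826


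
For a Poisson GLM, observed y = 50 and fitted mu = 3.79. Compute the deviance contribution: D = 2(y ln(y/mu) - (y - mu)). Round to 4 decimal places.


y/mu = 50/3.79 = 13.192612 (approx.), and ln(50/3.79) = 2.579657.
y * ln(y/mu) = 50 * 2.579657 = 128.982850.
y - mu = 46.21.
D = 2 * (128.982850 - 46.21) = 165.545700, which rounds to 165.5457.

165.5457


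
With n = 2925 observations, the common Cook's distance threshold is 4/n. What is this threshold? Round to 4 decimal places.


The threshold is 4/n.
4/2925 = 0.0014.

0.0014


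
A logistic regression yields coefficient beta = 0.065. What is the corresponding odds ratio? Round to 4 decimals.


exp(0.065) = 1.0672.
So the odds ratio is 1.0672.

1.0672


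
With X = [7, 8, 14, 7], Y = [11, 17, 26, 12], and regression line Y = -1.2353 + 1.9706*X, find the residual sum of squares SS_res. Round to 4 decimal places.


Compute predicted values, then residuals = yi - yhat_i.
Residuals: [-1.5589, 2.4705, -0.3531, -0.5589].
SSres = sum(residual^2) = 8.9706.

8.9706


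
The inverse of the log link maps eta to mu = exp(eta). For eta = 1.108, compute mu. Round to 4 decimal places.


Apply the inverse link:
mu = e^1.108 = 3.0283.

3.0283


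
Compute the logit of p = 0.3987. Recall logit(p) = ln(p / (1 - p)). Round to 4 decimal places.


1 - p = 0.6013.
p/(1-p) = 0.6631.
logit = ln(0.6631) = -0.4109.

-0.4109


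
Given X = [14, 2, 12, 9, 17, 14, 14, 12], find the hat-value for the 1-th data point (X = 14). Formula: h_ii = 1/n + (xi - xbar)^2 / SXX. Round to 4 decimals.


Mean of X: xbar = 11.7500.
SXX = 145.5000.
For X = 14: h = 1/8 + (14 - 11.7500)^2/145.5000 = 0.1598.

0.1598


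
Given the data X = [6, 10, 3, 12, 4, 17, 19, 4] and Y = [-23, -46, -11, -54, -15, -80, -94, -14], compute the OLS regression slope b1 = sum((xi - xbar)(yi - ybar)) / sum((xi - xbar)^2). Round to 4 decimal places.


Calculate xbar = 9.3750, ybar = -42.1250.
S_xx = 267.8750, S_xy = -1381.6250.
Using b1 = S_xy / S_xx = -1381.6250 / 267.8750, we get b1 = -5.1577.

-5.1577


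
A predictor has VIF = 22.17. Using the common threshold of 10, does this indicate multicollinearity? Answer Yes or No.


Compare VIF = 22.17 to the threshold of 10.
22.17 >= 10, so the answer is Yes.

Yes


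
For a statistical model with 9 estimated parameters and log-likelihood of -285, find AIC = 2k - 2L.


AIC = 2k - 2*loglik = 2(9) - 2(-285).
= 18 + 570 = 588.

588


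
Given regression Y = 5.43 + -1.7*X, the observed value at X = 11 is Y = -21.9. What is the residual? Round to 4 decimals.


Compute yhat = 5.43 + (-1.7)(11) = -13.2700.
Residual = actual - predicted = -21.9 - -13.2700 = -8.6300.

-8.6300


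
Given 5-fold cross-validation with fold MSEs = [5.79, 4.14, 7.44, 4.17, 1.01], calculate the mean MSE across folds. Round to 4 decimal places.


Total MSE across folds = 22.5500.
CV-MSE = 22.5500/5 = 4.5100.

4.5100


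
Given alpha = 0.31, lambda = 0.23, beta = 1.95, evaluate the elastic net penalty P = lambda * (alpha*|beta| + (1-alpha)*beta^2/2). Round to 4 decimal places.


L1 component = 0.31 * |1.95| = 0.6045.
L2 component = 0.69 * 1.95^2 / 2 = 1.3119.
Penalty = 0.23 * (0.6045 + 1.3119) = 0.23 * 1.9164 = 0.4408.

0.4408


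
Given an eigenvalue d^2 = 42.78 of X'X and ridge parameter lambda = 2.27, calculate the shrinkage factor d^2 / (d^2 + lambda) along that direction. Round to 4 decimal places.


d^2 + lambda = 42.78 + 2.27 = 45.0500.
Shrinkage factor = 42.78/45.0500 = 0.9496.

0.9496


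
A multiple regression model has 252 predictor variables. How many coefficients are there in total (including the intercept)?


Each predictor gets one coefficient, plus one intercept.
Total parameters = 252 + 1 = 253.

253


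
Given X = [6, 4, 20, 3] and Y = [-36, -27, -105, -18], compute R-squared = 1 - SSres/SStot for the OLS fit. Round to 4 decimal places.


Fit the OLS line: b0 = -5.2609, b1 = -4.9987.
SSres = 8.7497.
SStot = 4725.0000.
R^2 = 1 - 8.7497/4725.0000 = 0.9981.

0.9981


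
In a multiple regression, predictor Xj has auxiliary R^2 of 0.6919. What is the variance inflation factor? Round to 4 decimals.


VIF = 1 / (1 - 0.6919).
= 1 / 0.3081 = 3.2457.

3.2457


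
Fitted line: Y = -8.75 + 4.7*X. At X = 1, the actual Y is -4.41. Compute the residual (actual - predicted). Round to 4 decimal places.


Compute yhat = -8.75 + (4.7)(1) = -4.0500.
Residual = actual - predicted = -4.41 - -4.0500 = -0.3600.

-0.3600


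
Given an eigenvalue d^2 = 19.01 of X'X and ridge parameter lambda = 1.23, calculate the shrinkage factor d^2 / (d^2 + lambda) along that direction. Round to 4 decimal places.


d^2 + lambda = 19.01 + 1.23 = 20.2400.
Shrinkage factor = 19.01/20.2400 = 0.9392.

0.9392


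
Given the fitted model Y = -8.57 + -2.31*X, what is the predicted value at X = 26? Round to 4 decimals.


Predicted value:
Y = -8.57 + (-2.31)(26) = -8.57 + -60.0600 = -68.6300.

-68.6300


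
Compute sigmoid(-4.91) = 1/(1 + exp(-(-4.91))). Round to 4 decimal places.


exp(4.9100) = 135.6394.
1 + exp(-z) = 136.6394.
sigmoid = 1/136.6394 = 0.0073.

0.0073


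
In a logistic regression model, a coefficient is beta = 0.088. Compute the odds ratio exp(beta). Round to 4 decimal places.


Odds ratio = exp(beta) = exp(0.088).
= 1.0920.

1.0920


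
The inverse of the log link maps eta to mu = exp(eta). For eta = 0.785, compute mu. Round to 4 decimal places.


mu = exp(eta) = exp(0.785).
= 2.1924.

2.1924


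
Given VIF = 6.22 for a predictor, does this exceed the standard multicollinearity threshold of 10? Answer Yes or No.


The threshold is 10.
VIF = 6.22 is < 10.
Multicollinearity indication: No.

No


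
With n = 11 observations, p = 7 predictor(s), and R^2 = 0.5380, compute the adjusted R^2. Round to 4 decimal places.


Plug in: Adj R^2 = 1 - (1 - 0.5380) * 10/3.
= 1 - 0.4620 * 10/3
= 1 - 4.6200 / 3
= 1 - 1.5400 = -0.5400.

-0.5400


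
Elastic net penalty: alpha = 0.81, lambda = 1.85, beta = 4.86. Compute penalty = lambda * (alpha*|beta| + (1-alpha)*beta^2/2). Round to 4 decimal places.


Compute:
L1 = 0.81 * 4.86 = 3.9366.
L2 = 0.19 * 4.86^2 / 2 = 2.2439.
Penalty = 1.85 * (3.9366 + 2.2439) = 11.4339.

11.4339


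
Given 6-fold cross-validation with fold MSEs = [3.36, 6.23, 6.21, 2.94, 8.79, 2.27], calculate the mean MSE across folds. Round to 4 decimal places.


Add all fold MSEs: 29.8000.
Divide by k = 6: 29.8000/6 = 4.9667.

4.9667


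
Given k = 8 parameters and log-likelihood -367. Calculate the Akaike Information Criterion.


Compute:
2k = 2*8 = 16.
-2*loglik = -2*(-367) = 734.
AIC = 16 + 734 = 750.

750


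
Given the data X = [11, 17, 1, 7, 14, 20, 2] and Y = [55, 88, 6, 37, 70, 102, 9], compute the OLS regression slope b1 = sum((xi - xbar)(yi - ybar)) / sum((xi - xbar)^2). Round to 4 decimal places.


First compute the means: xbar = 10.2857, ybar = 52.4286.
Then S_xx = sum((xi - xbar)^2) = 319.4286.
S_xy = sum((xi - xbar)(yi - ybar)) = 1629.1429.
b1 = S_xy / S_xx = 1629.1429 / 319.4286 = 5.1002.

5.1002


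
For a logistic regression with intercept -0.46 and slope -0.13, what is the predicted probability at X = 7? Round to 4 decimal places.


Linear predictor: z = -0.46 + -0.13 * 7 = -1.3700.
P = 1/(1 + exp(1.3700)) = 1/(1 + 3.9354) = 0.2026.

0.2026


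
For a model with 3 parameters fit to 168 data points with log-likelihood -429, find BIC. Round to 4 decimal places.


ln(168) = 5.123964.
k * ln(n) = 3 * 5.123964 = 15.371892.
-2L = 858.
BIC = 15.371892 + 858 = 873.371892, which rounds to 873.3719.

873.3719


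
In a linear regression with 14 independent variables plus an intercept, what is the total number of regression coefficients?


Each predictor gets one coefficient, plus one intercept.
Total parameters = 14 + 1 = 15.

15


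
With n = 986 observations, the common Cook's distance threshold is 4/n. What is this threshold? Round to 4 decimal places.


Cook's distance cutoff = 4/n = 4/986.
= 0.0041.

0.0041


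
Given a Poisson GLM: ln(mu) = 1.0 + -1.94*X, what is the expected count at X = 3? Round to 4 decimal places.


Linear predictor: eta = 1.0 + (-1.94)(3) = -4.8200.
Expected count: mu = exp(-4.8200) = 0.0081.

0.0081


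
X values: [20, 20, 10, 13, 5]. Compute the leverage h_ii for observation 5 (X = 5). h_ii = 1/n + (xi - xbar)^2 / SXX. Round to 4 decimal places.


Mean of X: xbar = 13.6000.
SXX = 169.2000.
For X = 5: h = 1/5 + (5 - 13.6000)^2/169.2000 = 0.6371.

0.6371


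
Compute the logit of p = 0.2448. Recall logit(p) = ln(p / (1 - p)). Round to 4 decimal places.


Compute the odds: 0.2448/0.7552 = 0.3242.
Take the natural log: ln(0.3242) = -1.1265.

-1.1265


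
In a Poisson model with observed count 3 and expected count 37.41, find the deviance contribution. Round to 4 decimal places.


First: ln(3/37.41) = -2.523326.
Then: 3 * -2.523326 = -7.569978.
y - mu = 3 - 37.41 = -34.41.
D = 2(-7.569978 - -34.41) = 53.680044, which rounds to 53.6800.

53.6800


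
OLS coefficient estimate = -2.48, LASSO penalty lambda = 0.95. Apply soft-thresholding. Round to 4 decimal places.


Check: |-2.48| = 2.48 vs lambda = 0.95.
Since |beta| > lambda, coefficient = sign(beta)*(|beta| - lambda) = -1.5300.
Soft-thresholded coefficient = -1.5300.

-1.5300


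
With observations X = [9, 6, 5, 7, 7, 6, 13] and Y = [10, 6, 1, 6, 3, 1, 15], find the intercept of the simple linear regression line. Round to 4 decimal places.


Compute b1 = 1.7614 from the OLS formula.
With xbar = 7.5714 and ybar = 6.0000, the intercept is:
b0 = 6.0000 - 1.7614 * 7.5714 = -7.3366.

-7.3366


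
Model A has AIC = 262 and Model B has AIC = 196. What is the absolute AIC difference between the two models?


Absolute difference = |262 - 196| = 66.
The model with lower AIC (B) is preferred.

66


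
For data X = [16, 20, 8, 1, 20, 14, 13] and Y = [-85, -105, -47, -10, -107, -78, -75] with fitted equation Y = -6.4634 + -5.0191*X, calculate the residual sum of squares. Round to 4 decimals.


Compute predicted values, then residuals = yi - yhat_i.
Residuals: [1.7690, 1.8454, -0.3838, 1.4825, -0.1546, -1.2692, -3.2883].
SSres = sum(residual^2) = 21.3277.

21.3277


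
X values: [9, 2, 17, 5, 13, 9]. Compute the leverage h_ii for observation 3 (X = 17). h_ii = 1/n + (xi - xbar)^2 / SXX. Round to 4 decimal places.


Mean of X: xbar = 9.1667.
SXX = 144.8333.
For X = 17: h = 1/6 + (17 - 9.1667)^2/144.8333 = 0.5903.

0.5903


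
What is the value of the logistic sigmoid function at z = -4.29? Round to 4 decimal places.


exp(4.2900) = 72.9665.
1 + exp(-z) = 73.9665.
sigmoid = 1/73.9665 = 0.0135.

0.0135


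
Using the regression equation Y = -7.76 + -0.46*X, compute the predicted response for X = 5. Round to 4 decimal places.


Plug X = 5 into Y = -7.76 + -0.46*X:
Y = -7.76 + -2.3000 = -10.0600.

-10.0600


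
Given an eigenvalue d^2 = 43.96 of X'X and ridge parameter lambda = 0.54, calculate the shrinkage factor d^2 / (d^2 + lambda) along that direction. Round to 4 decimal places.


Compute the denominator: 43.96 + 0.54 = 44.5000.
Shrinkage factor = 43.96 / 44.5000 = 0.9879.

0.9879


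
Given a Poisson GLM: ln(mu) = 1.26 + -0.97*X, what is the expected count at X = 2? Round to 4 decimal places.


eta = 1.26 + -0.97 * 2 = -0.6800.
mu = exp(-0.6800) = 0.5066.

0.5066


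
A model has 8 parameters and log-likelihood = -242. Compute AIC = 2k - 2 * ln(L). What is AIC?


Compute:
2k = 2*8 = 16.
-2*loglik = -2*(-242) = 484.
AIC = 16 + 484 = 500.

500


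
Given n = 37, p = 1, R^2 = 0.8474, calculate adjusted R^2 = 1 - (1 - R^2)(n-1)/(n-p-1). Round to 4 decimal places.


Using the formula:
(1 - 0.8474) = 0.1526.
Multiply by 36/35: 0.1526 * 36 = 5.4936, then 5.4936 / 35 = 0.1570.
Adj R^2 = 1 - 0.1570 = 0.8430.

0.8430


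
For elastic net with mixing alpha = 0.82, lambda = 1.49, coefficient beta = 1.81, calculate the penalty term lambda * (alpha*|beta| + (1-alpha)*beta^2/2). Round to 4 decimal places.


Compute:
L1 = 0.82 * 1.81 = 1.4842.
L2 = 0.18 * 1.81^2 / 2 = 0.2948.
Penalty = 1.49 * (1.4842 + 0.2948) = 2.6508.

2.6508


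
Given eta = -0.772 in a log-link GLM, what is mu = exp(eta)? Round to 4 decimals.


The inverse log link gives:
mu = exp(-0.772) = 0.4621.

0.4621


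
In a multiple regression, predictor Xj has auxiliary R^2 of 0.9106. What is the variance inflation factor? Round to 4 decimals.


VIF = 1 / (1 - 0.9106).
= 1 / 0.0894 = 11.1857.

11.1857


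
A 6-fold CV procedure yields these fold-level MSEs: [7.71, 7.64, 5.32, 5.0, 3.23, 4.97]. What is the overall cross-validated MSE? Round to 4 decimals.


Total MSE across folds = 33.8700.
CV-MSE = 33.8700/6 = 5.6450.

5.6450


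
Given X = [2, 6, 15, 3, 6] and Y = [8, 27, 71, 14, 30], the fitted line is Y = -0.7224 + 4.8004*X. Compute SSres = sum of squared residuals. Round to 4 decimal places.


Compute predicted values, then residuals = yi - yhat_i.
Residuals: [-0.8784, -1.0800, -0.2836, 0.3212, 1.9200].
SSres = sum(residual^2) = 5.8080.

5.8080


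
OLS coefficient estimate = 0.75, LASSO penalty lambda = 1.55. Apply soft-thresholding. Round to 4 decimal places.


Check: |0.75| = 0.75 vs lambda = 1.55.
Since |beta| <= lambda, the coefficient is set to 0.
Soft-thresholded coefficient = 0.0000.

0.0000


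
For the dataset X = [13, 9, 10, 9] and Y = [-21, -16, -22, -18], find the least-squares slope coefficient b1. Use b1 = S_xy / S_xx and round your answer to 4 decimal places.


First compute the means: xbar = 10.2500, ybar = -19.2500.
Then S_xx = sum((xi - xbar)^2) = 10.7500.
S_xy = sum((xi - xbar)(yi - ybar)) = -9.7500.
b1 = S_xy / S_xx = -9.7500 / 10.7500 = -0.9070.

-0.9070


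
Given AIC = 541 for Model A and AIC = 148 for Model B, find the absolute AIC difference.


Compute |541 - 148| = 393.
Model B has the smaller AIC.

393


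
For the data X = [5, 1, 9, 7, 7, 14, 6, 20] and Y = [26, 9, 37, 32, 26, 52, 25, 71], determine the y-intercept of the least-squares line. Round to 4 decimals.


The slope is b1 = 3.2176.
Sample means are xbar = 8.6250 and ybar = 34.7500.
Intercept: b0 = 34.7500 - (3.2176)(8.6250) = 6.9984.

6.9984


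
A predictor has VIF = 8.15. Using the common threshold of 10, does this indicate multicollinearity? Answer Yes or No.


Compare VIF = 8.15 to the threshold of 10.
8.15 < 10, so the answer is No.

No


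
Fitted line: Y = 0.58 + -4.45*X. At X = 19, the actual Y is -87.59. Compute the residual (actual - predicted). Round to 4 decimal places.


Predicted = 0.58 + -4.45 * 19 = -83.9700.
Residual = -87.59 - -83.9700 = -3.6200.

-3.6200


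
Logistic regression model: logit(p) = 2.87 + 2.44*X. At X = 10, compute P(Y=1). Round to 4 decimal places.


z = 2.87 + 2.44 * 10 = 27.2700.
Sigmoid: P = 1 / (1 + exp(-27.2700)) = 1.0000.

1.0000


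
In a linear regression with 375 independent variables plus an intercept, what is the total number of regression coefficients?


Total coefficients = number of predictors + 1 (for the intercept).
= 375 + 1 = 376.

376


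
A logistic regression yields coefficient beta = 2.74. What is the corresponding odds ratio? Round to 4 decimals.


exp(2.74) = 15.4870.
So the odds ratio is 15.4870.

15.4870


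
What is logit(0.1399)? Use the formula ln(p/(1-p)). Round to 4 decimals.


1 - p = 0.8601.
p/(1-p) = 0.1627.
logit = ln(0.1627) = -1.8161.

-1.8161


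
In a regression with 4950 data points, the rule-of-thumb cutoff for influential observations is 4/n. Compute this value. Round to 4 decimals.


The threshold is 4/n.
4/4950 = 0.0008.

0.0008


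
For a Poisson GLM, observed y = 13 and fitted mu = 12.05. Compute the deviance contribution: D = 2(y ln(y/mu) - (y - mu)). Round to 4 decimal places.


First: ln(13/12.05) = 0.075885.
Then: 13 * 0.075885 = 0.986505.
y - mu = 13 - 12.05 = 0.95.
D = 2(0.986505 - 0.95) = 0.073010, which rounds to 0.0730.

0.0730


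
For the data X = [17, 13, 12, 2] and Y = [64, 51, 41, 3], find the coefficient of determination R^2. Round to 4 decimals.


Fit the OLS line: b0 = -5.3320, b1 = 4.0984.
SSres = 17.5697.
SStot = 2066.7500.
R^2 = 1 - 17.5697/2066.7500 = 0.9915.

0.9915


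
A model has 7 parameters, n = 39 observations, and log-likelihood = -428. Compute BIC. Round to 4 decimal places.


Compute k*ln(n) = 7*ln(39) = 7*3.663562 = 25.644934.
Then -2*loglik = 856.
BIC = 25.644934 + 856 = 881.644934, which rounds to 881.6449.

881.6449


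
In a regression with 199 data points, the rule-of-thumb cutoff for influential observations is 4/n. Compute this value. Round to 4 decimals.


Using the rule of thumb:
Threshold = 4 / 199 = 0.0201.

0.0201


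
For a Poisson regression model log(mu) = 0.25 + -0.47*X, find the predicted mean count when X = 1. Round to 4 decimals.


Compute eta = 0.25 + -0.47 * 1 = -0.2200.
Apply inverse link: mu = e^-0.2200 = 0.8025.

0.8025


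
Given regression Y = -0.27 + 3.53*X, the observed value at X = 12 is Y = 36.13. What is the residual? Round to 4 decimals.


Compute yhat = -0.27 + (3.53)(12) = 42.0900.
Residual = actual - predicted = 36.13 - 42.0900 = -5.9600.

-5.9600


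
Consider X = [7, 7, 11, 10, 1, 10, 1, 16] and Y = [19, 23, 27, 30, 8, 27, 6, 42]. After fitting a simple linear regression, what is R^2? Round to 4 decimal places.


After computing the OLS fit (b0=4.7360, b1=2.2875):
SSres = 25.0504, SStot = 971.5000.
R^2 = 1 - 25.0504/971.5000 = 0.9742.

0.9742


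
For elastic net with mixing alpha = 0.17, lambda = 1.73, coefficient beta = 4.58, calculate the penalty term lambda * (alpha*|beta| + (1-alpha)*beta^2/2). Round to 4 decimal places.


L1 component = 0.17 * |4.58| = 0.7786.
L2 component = 0.83 * 4.58^2 / 2 = 8.7052.
Penalty = 1.73 * (0.7786 + 8.7052) = 1.73 * 9.4838 = 16.4070.

16.4070


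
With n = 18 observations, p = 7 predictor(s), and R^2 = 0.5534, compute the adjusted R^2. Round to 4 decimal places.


Adjusted R^2 = 1 - (1 - R^2) * (n-1)/(n-p-1).
(1 - R^2) = 0.4466.
(n-1)/(n-p-1) = 17/10.
(1 - R^2) * (n-1) = 0.4466 * 17 = 7.5922.
Divide by (n-p-1): 7.5922 / 10 = 0.7592.
Adj R^2 = 1 - 0.7592 = 0.2408.

0.2408


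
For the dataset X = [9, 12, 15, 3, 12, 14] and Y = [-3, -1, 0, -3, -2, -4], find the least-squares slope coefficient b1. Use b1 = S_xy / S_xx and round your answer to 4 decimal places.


Calculate xbar = 10.8333, ybar = -2.1667.
S_xx = 94.8333, S_xy = 12.8333.
Using b1 = S_xy / S_xx = 12.8333 / 94.8333, we get b1 = 0.1353.

0.1353


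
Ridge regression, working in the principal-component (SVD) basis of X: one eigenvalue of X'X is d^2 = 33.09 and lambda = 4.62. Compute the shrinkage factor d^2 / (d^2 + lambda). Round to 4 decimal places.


Compute the denominator: 33.09 + 4.62 = 37.7100.
Shrinkage factor = 33.09 / 37.7100 = 0.8775.

0.8775


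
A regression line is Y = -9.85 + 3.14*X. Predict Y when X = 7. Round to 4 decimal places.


Predicted value:
Y = -9.85 + (3.14)(7) = -9.85 + 21.9800 = 12.1300.

12.1300


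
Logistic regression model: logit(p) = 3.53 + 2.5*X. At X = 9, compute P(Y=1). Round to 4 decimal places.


Linear predictor: z = 3.53 + 2.5 * 9 = 26.0300.
P = 1/(1 + exp(-26.0300)) = 1/(1 + 0.0000) = 1.0000.

1.0000


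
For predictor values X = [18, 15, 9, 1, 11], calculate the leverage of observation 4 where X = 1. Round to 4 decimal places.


Compute xbar = 10.8000 with n = 5 observations.
SXX = 168.8000.
Leverage = 1/5 + (1 - 10.8000)^2/168.8000 = 0.7690.

0.7690


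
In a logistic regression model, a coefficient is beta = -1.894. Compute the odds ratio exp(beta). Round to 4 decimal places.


Odds ratio = exp(beta) = exp(-1.894).
= 0.1505.

0.1505


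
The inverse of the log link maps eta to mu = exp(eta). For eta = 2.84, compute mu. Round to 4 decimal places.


The inverse log link gives:
mu = exp(2.84) = 17.1158.

17.1158


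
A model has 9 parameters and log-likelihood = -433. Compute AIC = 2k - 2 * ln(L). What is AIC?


AIC = 2k - 2*loglik = 2(9) - 2(-433).
= 18 + 866 = 884.

884


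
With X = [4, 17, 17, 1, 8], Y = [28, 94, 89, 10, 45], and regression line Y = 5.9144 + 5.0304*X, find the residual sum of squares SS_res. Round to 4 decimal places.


For each point, residual = actual - predicted.
Residuals: [1.9640, 2.5688, -2.4312, -0.9448, -1.1576].
Sum of squared residuals = 18.5994.

18.5994


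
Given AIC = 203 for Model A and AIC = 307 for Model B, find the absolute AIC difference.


|AIC_A - AIC_B| = |203 - 307| = 104.
Model A is preferred (lower AIC).

104


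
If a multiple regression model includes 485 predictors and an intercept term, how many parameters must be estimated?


Including the intercept, the model has 485 predictor coefficients + 1 intercept.
Total = 486.

486


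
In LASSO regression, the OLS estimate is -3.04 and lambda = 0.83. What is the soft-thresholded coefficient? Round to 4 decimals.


Absolute value: |-3.04| = 3.04.
Compare to lambda = 0.83.
Since |beta| > lambda, coefficient = sign(beta)*(|beta| - lambda) = -2.2100.

-2.2100


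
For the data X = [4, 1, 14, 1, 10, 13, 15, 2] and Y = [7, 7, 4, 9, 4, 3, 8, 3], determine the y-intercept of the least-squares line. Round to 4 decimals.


Compute b1 = -0.1240 from the OLS formula.
With xbar = 7.5000 and ybar = 5.6250, the intercept is:
b0 = 5.6250 - -0.1240 * 7.5000 = 6.5553.

6.5553


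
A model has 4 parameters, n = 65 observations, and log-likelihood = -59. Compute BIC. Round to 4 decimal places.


ln(65) = 4.174387.
k * ln(n) = 4 * 4.174387 = 16.697548.
-2L = 118.
BIC = 16.697548 + 118 = 134.697548, which rounds to 134.6975.

134.6975


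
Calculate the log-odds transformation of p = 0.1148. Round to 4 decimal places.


Compute the odds: 0.1148/0.8852 = 0.1297.
Take the natural log: ln(0.1297) = -2.0426.

-2.0426


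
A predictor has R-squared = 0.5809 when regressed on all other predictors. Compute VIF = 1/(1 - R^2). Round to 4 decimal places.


Denominator: 1 - 0.5809 = 0.4191.
VIF = 1 / 0.4191 = 2.3861.

2.3861


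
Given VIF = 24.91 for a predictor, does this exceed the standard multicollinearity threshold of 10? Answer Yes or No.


The threshold is 10.
VIF = 24.91 is >= 10.
Multicollinearity indication: Yes.

Yes


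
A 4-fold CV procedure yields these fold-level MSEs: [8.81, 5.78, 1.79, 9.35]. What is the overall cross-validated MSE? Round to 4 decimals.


Total MSE across folds = 25.7300.
CV-MSE = 25.7300/4 = 6.4325.

6.4325


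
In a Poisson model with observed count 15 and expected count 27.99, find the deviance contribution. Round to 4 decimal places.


Compute y*ln(y/mu) = 15*ln(15/27.99) = 15*-0.623797 = -9.356955.
y - mu = -12.99.
D = 2*(-9.356955 - (-12.99)) = 7.266090, which rounds to 7.2661.

7.2661


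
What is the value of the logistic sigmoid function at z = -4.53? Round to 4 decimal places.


Compute exp(4.5300) = 92.7586.
Sigmoid = 1 / (1 + 92.7586) = 1 / 93.7586 = 0.0107.

0.0107


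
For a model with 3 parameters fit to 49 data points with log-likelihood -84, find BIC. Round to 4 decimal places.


Compute k*ln(n) = 3*ln(49) = 3*3.891820 = 11.675460.
Then -2*loglik = 168.
BIC = 11.675460 + 168 = 179.675460, which rounds to 179.6755.

179.6755


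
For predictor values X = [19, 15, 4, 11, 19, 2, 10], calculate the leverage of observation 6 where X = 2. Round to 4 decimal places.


Mean of X: xbar = 11.4286.
SXX = 273.7143.
For X = 2: h = 1/7 + (2 - 11.4286)^2/273.7143 = 0.4676.

0.4676


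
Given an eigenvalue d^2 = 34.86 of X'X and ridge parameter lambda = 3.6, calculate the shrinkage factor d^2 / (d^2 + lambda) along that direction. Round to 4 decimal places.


Compute the denominator: 34.86 + 3.6 = 38.4600.
Shrinkage factor = 34.86 / 38.4600 = 0.9064.

0.9064


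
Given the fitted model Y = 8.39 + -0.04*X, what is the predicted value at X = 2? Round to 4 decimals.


Predicted value:
Y = 8.39 + (-0.04)(2) = 8.39 + -0.0800 = 8.3100.

8.3100


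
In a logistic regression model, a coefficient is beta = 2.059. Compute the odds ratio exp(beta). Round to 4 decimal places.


exp(2.059) = 7.8381.
So the odds ratio is 7.8381.

7.8381


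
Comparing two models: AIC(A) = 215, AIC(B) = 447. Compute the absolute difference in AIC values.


Compute |215 - 447| = 232.
Model A has the smaller AIC.

232


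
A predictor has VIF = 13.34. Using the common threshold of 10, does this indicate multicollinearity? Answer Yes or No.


Check: VIF = 13.34 vs threshold = 10.
Since 13.34 >= 10, the answer is Yes.

Yes


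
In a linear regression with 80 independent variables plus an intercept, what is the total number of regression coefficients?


Including the intercept, the model has 80 predictor coefficients + 1 intercept.
Total = 81.

81


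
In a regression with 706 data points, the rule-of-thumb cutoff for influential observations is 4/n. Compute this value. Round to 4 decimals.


Cook's distance cutoff = 4/n = 4/706.
= 0.0057.

0.0057


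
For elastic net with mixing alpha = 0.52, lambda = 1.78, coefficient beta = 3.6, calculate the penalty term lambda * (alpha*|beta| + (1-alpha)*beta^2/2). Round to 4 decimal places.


alpha * |beta| = 0.52 * 3.6 = 1.8720.
(1-alpha) * beta^2/2 = 0.48 * 12.9600/2 = 3.1104.
Total = 1.78 * (1.8720 + 3.1104) = 8.8687.

8.8687


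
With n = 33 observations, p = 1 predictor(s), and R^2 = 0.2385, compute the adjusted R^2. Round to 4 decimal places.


Adjusted R^2 = 1 - (1 - R^2) * (n-1)/(n-p-1).
(1 - R^2) = 0.7615.
(n-1)/(n-p-1) = 32/31.
(1 - R^2) * (n-1) = 0.7615 * 32 = 24.3680.
Divide by (n-p-1): 24.3680 / 31 = 0.7861.
Adj R^2 = 1 - 0.7861 = 0.2139.

0.2139


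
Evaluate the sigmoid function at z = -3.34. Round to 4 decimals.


exp(3.3400) = 28.2191.
1 + exp(-z) = 29.2191.
sigmoid = 1/29.2191 = 0.0342.

0.0342


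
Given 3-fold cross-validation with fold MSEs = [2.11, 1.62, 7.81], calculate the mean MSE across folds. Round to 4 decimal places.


Add all fold MSEs: 11.5400.
Divide by k = 3: 11.5400/3 = 3.8467.

3.8467


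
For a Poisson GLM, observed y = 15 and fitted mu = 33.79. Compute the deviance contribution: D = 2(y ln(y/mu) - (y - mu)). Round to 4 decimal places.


First: ln(15/33.79) = -0.812115.
Then: 15 * -0.812115 = -12.181725.
y - mu = 15 - 33.79 = -18.79.
D = 2(-12.181725 - -18.79) = 13.216550, which rounds to 13.2166.

13.2166


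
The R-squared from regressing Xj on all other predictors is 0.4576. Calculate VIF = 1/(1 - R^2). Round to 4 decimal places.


Using VIF = 1/(1 - R^2_j):
1 - 0.4576 = 0.5424.
VIF = 1.8437.

1.8437


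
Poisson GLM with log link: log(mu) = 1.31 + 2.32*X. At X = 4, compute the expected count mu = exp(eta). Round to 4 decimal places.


Compute eta = 1.31 + 2.32 * 4 = 10.5900.
Apply inverse link: mu = e^10.5900 = 39735.4891.

39735.4891


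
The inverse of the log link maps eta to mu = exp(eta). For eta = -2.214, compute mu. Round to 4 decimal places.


Apply the inverse link:
mu = e^-2.214 = 0.1093.

0.1093


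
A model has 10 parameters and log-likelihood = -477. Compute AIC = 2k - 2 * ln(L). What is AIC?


AIC = 2k - 2*loglik = 2(10) - 2(-477).
= 20 + 954 = 974.

974


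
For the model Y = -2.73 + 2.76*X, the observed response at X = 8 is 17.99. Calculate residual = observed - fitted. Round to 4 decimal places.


Compute yhat = -2.73 + (2.76)(8) = 19.3500.
Residual = actual - predicted = 17.99 - 19.3500 = -1.3600.

-1.3600


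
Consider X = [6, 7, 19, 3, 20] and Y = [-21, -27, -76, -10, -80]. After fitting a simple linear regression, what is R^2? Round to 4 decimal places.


After computing the OLS fit (b0=2.7400, b1=-4.1400):
SSres = 1.9000, SStot = 4286.8000.
R^2 = 1 - 1.9000/4286.8000 = 0.9996.

0.9996


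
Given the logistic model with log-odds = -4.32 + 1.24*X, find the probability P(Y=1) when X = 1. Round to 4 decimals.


z = -4.32 + 1.24 * 1 = -3.0800.
Sigmoid: P = 1 / (1 + exp(3.0800)) = 0.0439.

0.0439


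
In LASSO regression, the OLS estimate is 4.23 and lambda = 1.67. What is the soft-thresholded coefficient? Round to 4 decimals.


Absolute value: |4.23| = 4.23.
Compare to lambda = 1.67.
Since |beta| > lambda, coefficient = sign(beta)*(|beta| - lambda) = 2.5600.

2.5600


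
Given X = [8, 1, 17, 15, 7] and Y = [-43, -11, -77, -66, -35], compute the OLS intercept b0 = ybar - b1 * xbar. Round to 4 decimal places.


Compute b1 = -4.0179 from the OLS formula.
With xbar = 9.6000 and ybar = -46.4000, the intercept is:
b0 = -46.4000 - -4.0179 * 9.6000 = -7.8278.

-7.8278


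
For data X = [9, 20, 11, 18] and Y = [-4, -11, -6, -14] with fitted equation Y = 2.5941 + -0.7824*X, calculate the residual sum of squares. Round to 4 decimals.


Compute predicted values, then residuals = yi - yhat_i.
Residuals: [0.4475, 2.0539, 0.0123, -2.5109].
SSres = sum(residual^2) = 10.7235.

10.7235


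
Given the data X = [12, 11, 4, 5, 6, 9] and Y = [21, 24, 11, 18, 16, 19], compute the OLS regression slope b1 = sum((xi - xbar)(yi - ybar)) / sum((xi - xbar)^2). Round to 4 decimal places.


Calculate xbar = 7.8333, ybar = 18.1667.
S_xx = 54.8333, S_xy = 63.1667.
Using b1 = S_xy / S_xx = 63.1667 / 54.8333, we get b1 = 1.1520.

1.1520


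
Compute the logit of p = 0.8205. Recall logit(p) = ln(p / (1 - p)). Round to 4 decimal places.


The odds are p/(1-p) = 0.8205 / 0.1795 = 4.5710.
logit(p) = ln(4.5710) = 1.5197.

1.5197


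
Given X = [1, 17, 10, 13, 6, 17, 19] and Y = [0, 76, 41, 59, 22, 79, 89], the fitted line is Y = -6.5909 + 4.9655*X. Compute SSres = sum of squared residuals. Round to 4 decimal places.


Predicted values from Y = -6.5909 + 4.9655*X.
Residuals: [1.6254, -1.8226, -2.0641, 1.0394, -1.2021, 1.1774, 1.2464].
SSres = 15.6895.

15.6895


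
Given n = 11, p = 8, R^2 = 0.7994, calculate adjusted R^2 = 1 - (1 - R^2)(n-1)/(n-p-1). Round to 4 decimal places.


Adjusted R^2 = 1 - (1 - R^2) * (n-1)/(n-p-1).
(1 - R^2) = 0.2006.
(n-1)/(n-p-1) = 10/2.
(1 - R^2) * (n-1) = 0.2006 * 10 = 2.0060.
Divide by (n-p-1): 2.0060 / 2 = 1.0030.
Adj R^2 = 1 - 1.0030 = -0.0030.

-0.0030


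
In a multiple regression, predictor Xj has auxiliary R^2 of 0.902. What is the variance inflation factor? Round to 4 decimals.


VIF = 1 / (1 - 0.902).
= 1 / 0.098 = 10.2041.

10.2041


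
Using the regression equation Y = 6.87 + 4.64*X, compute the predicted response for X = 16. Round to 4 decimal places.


Substitute X = 16 into the equation:
Y = 6.87 + 4.64 * 16 = 6.87 + 74.2400 = 81.1100.

81.1100


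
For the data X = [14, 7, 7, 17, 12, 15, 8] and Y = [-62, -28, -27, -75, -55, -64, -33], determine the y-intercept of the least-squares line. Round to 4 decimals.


First find the slope: b1 = -4.7247.
Means: xbar = 11.4286, ybar = -49.1429.
b0 = ybar - b1 * xbar = -49.1429 - -4.7247 * 11.4286 = 4.8539.

4.8539


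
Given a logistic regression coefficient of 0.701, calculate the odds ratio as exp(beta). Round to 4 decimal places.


exp(0.701) = 2.0158.
So the odds ratio is 2.0158.

2.0158


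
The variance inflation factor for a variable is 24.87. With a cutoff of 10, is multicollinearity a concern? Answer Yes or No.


Compare VIF = 24.87 to the threshold of 10.
24.87 >= 10, so the answer is Yes.

Yes


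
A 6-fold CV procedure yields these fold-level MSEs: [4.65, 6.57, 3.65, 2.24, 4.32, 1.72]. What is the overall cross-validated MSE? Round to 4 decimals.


Add all fold MSEs: 23.1500.
Divide by k = 6: 23.1500/6 = 3.8583.

3.8583


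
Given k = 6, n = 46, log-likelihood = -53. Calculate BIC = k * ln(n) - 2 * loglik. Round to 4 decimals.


Compute k*ln(n) = 6*ln(46) = 6*3.828641 = 22.971846.
Then -2*loglik = 106.
BIC = 22.971846 + 106 = 128.971846, which rounds to 128.9718.

128.9718


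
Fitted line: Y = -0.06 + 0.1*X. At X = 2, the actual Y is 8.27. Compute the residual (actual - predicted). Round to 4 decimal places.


Compute yhat = -0.06 + (0.1)(2) = 0.1400.
Residual = actual - predicted = 8.27 - 0.1400 = 8.1300.

8.1300


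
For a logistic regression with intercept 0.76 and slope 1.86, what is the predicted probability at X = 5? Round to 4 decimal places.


Compute z = 0.76 + (1.86)(5) = 10.0600.
exp(-z) = 0.0000.
P = 1/(1 + 0.0000) = 1.0000.

1.0000


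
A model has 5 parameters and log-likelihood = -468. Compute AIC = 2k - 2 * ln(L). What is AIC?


Compute:
2k = 2*5 = 10.
-2*loglik = -2*(-468) = 936.
AIC = 10 + 936 = 946.

946


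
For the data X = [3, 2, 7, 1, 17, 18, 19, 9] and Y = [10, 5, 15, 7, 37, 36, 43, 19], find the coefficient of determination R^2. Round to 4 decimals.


The fitted line is Y = 2.7159 + 1.9773*X.
SSres = 27.7955, SStot = 1576.0000.
R^2 = 1 - SSres/SStot = 0.9824.

0.9824


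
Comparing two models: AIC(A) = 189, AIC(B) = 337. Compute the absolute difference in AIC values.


Absolute difference = |189 - 337| = 148.
The model with lower AIC (A) is preferred.

148


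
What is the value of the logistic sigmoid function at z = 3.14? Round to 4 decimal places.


Compute exp(-3.1400) = 0.0433.
Sigmoid = 1 / (1 + 0.0433) = 1 / 1.0433 = 0.9585.

0.9585


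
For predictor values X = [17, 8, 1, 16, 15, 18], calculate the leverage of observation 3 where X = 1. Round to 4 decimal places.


Mean of X: xbar = 12.5000.
SXX = 221.5000.
For X = 1: h = 1/6 + (1 - 12.5000)^2/221.5000 = 0.7637.

0.7637


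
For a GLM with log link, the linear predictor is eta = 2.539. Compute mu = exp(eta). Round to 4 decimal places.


mu = exp(eta) = exp(2.539).
= 12.6670.

12.6670


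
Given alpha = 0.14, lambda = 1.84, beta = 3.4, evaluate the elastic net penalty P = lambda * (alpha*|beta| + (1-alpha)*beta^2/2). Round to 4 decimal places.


alpha * |beta| = 0.14 * 3.4 = 0.4760.
(1-alpha) * beta^2/2 = 0.86 * 11.5600/2 = 4.9708.
Total = 1.84 * (0.4760 + 4.9708) = 10.0221.

10.0221


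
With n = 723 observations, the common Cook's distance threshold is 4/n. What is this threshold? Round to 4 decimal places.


The threshold is 4/n.
4/723 = 0.0055.

0.0055


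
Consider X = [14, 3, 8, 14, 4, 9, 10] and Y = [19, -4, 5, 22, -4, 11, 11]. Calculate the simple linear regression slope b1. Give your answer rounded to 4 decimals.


The sample means are xbar = 8.8571 and ybar = 8.5714.
Compute S_xx = 112.8571 and S_xy = 263.5714.
Slope b1 = S_xy / S_xx = 263.5714 / 112.8571 = 2.3354.

2.3354


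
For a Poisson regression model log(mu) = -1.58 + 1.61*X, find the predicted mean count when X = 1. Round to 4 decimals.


eta = -1.58 + 1.61 * 1 = 0.0300.
mu = exp(0.0300) = 1.0305.

1.0305


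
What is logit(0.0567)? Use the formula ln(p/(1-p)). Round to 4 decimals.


1 - p = 0.9433.
p/(1-p) = 0.0601.
logit = ln(0.0601) = -2.8116.

-2.8116


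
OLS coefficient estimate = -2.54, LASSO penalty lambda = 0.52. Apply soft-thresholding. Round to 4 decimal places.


Check: |-2.54| = 2.54 vs lambda = 0.52.
Since |beta| > lambda, coefficient = sign(beta)*(|beta| - lambda) = -2.0200.
Soft-thresholded coefficient = -2.0200.

-2.0200


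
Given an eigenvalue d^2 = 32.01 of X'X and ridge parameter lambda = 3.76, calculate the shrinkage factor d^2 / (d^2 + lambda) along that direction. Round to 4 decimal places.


Compute the denominator: 32.01 + 3.76 = 35.7700.
Shrinkage factor = 32.01 / 35.7700 = 0.8949.

0.8949


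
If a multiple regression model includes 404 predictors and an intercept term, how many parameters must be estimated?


Each predictor gets one coefficient, plus one intercept.
Total parameters = 404 + 1 = 405.

405


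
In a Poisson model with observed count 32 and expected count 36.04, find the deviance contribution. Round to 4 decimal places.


First: ln(32/36.04) = -0.118894.
Then: 32 * -0.118894 = -3.804608.
y - mu = 32 - 36.04 = -4.04.
D = 2(-3.804608 - -4.04) = 0.470784, which rounds to 0.4708.

0.4708


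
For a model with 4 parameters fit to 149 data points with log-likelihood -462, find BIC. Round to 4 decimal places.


ln(149) = 5.003946.
k * ln(n) = 4 * 5.003946 = 20.015784.
-2L = 924.
BIC = 20.015784 + 924 = 944.015784, which rounds to 944.0158.

944.0158


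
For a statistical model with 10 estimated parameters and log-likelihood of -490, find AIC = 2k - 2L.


AIC = 2k - 2*loglik = 2(10) - 2(-490).
= 20 + 980 = 1000.

1000


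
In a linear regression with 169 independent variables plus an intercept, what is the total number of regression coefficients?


Total coefficients = number of predictors + 1 (for the intercept).
= 169 + 1 = 170.

170


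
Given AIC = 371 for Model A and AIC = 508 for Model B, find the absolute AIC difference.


|AIC_A - AIC_B| = |371 - 508| = 137.
Model A is preferred (lower AIC).

137


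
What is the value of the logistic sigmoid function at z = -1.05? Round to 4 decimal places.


First, exp(1.0500) = 2.8577.
Then sigma(z) = 1/(1 + 2.8577) = 0.2592.

0.2592


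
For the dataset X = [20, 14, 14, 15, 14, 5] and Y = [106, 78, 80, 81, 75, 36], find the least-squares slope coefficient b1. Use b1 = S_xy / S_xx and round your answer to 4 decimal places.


Calculate xbar = 13.6667, ybar = 76.0000.
S_xx = 117.3333, S_xy = 545.0000.
Using b1 = S_xy / S_xx = 545.0000 / 117.3333, we get b1 = 4.6449.

4.6449
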